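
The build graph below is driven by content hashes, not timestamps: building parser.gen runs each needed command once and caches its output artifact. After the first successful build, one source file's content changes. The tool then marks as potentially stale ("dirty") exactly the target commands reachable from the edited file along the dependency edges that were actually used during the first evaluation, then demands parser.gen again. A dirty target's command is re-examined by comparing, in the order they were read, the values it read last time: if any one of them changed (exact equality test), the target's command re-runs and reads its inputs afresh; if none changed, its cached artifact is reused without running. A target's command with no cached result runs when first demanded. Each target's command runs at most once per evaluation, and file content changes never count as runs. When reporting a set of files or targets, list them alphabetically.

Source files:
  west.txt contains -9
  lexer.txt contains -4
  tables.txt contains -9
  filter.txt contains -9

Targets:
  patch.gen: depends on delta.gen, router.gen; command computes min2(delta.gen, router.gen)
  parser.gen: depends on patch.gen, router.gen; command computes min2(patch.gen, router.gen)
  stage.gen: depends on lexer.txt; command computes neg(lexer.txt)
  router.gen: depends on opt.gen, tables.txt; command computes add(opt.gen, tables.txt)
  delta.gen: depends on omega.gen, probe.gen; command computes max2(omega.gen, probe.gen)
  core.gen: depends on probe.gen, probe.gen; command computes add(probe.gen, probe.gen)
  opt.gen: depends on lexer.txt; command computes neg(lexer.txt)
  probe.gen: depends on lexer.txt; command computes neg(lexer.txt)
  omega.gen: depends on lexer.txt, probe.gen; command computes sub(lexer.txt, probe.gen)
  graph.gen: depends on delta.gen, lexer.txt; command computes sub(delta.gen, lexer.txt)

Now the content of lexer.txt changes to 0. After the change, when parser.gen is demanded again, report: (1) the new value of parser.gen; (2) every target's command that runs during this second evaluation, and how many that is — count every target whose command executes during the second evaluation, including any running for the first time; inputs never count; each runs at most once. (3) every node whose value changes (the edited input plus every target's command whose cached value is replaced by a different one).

parser.gen now evaluates to -9.
Run set: delta.gen, omega.gen, opt.gen, parser.gen, patch.gen, probe.gen, router.gen (7 run).
Changed values: delta.gen, lexer.txt, omega.gen, opt.gen, parser.gen, patch.gen, probe.gen, router.gen.

Initial pass — values computed on the first demand:
  opt.gen = neg(-4) = 4
  probe.gen = neg(-4) = 4
  omega.gen = sub(-4, 4) = -8
  delta.gen = max2(-8, 4) = 4
  router.gen = add(4, -9) = -5
  patch.gen = min2(4, -5) = -5
  parser.gen = min2(-5, -5) = -5

Second demand — change propagation:
  opt.gen: re-runs because lexer.txt -4->0; new result 0.
  probe.gen: re-runs because lexer.txt -4->0; new result 0.
  omega.gen: re-runs because lexer.txt -4->0; probe.gen 4->0; new result 0.
  delta.gen: re-runs because omega.gen -8->0; probe.gen 4->0; new result 0.
  router.gen: re-runs because opt.gen 4->0; new result -9.
  patch.gen: re-runs because delta.gen 4->0; router.gen -5->-9; new result -9.
  parser.gen: re-runs because patch.gen -5->-9; router.gen -5->-9; new result -9.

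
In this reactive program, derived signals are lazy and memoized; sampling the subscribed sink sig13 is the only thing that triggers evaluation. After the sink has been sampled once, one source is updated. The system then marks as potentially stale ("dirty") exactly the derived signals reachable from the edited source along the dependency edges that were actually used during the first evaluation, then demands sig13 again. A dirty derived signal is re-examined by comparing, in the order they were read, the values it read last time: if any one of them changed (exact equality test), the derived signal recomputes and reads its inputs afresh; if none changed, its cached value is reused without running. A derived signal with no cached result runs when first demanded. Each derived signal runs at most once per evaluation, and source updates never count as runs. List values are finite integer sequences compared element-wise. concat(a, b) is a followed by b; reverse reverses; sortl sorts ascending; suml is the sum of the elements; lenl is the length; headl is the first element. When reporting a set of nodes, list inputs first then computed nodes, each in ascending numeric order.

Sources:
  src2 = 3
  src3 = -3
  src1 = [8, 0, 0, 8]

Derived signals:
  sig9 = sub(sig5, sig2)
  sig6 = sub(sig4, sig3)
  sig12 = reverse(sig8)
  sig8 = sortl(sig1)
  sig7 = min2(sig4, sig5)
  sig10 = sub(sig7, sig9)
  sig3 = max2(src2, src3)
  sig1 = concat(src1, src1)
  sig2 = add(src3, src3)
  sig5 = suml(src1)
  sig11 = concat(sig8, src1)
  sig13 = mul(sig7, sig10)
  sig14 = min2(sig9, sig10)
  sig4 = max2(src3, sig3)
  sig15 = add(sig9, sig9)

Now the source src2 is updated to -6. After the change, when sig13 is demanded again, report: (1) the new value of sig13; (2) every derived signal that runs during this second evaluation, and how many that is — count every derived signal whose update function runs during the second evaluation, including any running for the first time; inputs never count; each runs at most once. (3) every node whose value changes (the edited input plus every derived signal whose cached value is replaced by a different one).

Demanding sig13 again yields 75.
5 derived signals run: sig3, sig4, sig7, sig10, sig13.
The nodes whose values change: src2, sig3, sig4, sig7, sig10, sig13.

First demand of the output computes:
  sig2 = add(-3, -3) = -6
  sig3 = max2(3, -3) = 3
  sig4 = max2(-3, 3) = 3
  sig5 = suml([8, 0, 0, 8]) = 16
  sig7 = min2(3, 16) = 3
  sig9 = sub(16, -6) = 22
  sig10 = sub(3, 22) = -19
  sig13 = mul(3, -19) = -57

After the edit, cleaning proceeds:
  sig3: a read changed (src2 3->-6) — executes, giving -3.
  sig4: a read changed (sig3 3->-3) — executes, giving -3.
  sig7: a read changed (sig4 3->-3) — executes, giving -3.
  sig10: a read changed (sig7 3->-3) — executes, giving -25.
  sig13: a read changed (sig7 3->-3; sig10 -19->-25) — executes, giving 75.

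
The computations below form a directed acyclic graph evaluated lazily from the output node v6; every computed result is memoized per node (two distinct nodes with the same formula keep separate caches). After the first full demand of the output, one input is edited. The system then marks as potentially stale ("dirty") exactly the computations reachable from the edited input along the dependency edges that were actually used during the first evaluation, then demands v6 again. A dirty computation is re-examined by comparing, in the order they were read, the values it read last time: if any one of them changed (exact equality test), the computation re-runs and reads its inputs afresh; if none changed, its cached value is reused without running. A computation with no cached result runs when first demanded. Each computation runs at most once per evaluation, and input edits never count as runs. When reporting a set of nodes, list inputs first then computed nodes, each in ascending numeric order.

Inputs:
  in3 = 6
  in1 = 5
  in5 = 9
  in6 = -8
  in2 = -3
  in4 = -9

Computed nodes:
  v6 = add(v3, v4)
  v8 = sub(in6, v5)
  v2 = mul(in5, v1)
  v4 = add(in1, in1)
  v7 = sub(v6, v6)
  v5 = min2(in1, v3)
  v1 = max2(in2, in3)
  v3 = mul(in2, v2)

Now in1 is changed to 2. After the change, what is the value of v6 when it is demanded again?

Demanding v6 again yields -158.

First demand of the output computes:
  v1 = max2(-3, 6) = 6
  v2 = mul(9, 6) = 54
  v3 = mul(-3, 54) = -162
  v4 = add(5, 5) = 10
  v6 = add(-162, 10) = -152

After the edit, cleaning proceeds:
  v4: a read changed (in1 5->2; in1 5->2) — executes, giving 4.
  v6: a read changed (v4 10->4) — executes, giving -158.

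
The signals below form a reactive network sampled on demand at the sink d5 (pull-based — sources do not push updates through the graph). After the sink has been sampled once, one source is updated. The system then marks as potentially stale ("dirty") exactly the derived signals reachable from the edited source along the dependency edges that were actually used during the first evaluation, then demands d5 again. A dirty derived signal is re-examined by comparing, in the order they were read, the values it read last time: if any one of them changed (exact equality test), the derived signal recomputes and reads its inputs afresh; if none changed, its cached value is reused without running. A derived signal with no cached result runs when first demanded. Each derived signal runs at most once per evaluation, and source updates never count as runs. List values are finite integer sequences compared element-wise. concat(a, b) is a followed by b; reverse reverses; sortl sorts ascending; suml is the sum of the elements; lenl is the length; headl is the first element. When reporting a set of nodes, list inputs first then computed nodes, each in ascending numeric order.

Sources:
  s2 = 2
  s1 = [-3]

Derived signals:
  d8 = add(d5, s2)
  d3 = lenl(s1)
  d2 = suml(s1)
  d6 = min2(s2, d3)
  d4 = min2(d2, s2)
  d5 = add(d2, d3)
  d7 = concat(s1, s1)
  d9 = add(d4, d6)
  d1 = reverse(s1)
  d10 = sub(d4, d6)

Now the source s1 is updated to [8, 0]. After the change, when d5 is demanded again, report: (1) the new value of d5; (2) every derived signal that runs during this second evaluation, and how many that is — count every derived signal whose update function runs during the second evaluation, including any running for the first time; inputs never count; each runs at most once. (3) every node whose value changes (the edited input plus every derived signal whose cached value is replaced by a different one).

d5 now evaluates to 10.
Run set: d2, d3, d5 (3 run).
Changed values: s1, d2, d3, d5.

Initial pass — values computed on the first demand:
  d2 = suml([-3]) = -3
  d3 = lenl([-3]) = 1
  d5 = add(-3, 1) = -2

Second demand — change propagation:
  d2: re-runs because s1 [-3]->[8, 0]; new result 8.
  d3: re-runs because s1 [-3]->[8, 0]; new result 2.
  d5: re-runs because d2 -3->8; d3 1->2; new result 10.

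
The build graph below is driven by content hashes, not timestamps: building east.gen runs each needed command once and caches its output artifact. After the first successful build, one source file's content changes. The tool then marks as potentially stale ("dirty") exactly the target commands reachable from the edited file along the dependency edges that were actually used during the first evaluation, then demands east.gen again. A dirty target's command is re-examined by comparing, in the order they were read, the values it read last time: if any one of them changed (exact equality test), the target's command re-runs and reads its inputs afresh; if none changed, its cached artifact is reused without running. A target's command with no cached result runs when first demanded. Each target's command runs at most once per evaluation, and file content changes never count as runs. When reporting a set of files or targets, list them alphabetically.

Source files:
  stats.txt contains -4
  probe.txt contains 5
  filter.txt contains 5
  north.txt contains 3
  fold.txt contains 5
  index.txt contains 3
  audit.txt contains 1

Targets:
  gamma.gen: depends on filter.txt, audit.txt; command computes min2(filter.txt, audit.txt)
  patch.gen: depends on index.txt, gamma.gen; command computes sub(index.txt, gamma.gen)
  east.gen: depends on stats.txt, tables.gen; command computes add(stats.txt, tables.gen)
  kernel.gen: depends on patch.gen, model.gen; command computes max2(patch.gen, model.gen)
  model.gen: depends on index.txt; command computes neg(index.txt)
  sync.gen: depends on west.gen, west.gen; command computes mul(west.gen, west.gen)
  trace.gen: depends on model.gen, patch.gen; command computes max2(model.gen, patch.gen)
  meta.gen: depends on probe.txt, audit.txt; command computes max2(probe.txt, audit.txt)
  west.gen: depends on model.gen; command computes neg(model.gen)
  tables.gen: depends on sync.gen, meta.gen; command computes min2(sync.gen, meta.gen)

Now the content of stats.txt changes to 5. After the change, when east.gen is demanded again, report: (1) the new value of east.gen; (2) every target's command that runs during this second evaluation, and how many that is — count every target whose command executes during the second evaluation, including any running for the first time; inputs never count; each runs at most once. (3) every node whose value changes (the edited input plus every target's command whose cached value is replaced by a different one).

east.gen now evaluates to 10.
Run set: east.gen (1 run).
Changed values: east.gen, stats.txt.

Initial pass — values computed on the first demand:
  meta.gen = max2(5, 1) = 5
  model.gen = neg(3) = -3
  west.gen = neg(-3) = 3
  sync.gen = mul(3, 3) = 9
  tables.gen = min2(9, 5) = 5
  east.gen = add(-4, 5) = 1

Second demand — change propagation:
  east.gen: re-runs because stats.txt -4->5; new result 10.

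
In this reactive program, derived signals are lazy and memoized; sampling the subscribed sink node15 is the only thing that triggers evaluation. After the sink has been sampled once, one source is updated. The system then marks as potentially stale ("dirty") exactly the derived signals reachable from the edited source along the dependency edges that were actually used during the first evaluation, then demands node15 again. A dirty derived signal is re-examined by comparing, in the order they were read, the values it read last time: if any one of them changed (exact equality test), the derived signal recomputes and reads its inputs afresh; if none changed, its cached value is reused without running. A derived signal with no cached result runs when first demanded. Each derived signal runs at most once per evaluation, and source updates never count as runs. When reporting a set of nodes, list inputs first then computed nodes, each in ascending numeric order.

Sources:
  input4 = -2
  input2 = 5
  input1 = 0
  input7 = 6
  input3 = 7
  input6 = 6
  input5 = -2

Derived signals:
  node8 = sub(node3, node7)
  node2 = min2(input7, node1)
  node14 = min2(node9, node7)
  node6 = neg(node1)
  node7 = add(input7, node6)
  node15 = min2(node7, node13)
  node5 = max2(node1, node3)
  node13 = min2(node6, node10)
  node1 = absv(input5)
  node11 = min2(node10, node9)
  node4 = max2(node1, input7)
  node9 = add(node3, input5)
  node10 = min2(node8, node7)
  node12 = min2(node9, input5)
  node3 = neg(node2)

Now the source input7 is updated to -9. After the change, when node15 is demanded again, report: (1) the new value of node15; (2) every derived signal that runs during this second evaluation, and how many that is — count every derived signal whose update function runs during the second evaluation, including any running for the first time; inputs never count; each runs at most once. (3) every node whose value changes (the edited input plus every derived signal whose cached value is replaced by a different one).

Demanding node15 again yields -11.
7 derived signals run: node2, node3, node7, node8, node10, node13, node15.
The nodes whose values change: input7, node2, node3, node7, node8, node10, node13, node15.

First demand of the output computes:
  node1 = absv(-2) = 2
  node2 = min2(6, 2) = 2
  node3 = neg(2) = -2
  node6 = neg(2) = -2
  node7 = add(6, -2) = 4
  node8 = sub(-2, 4) = -6
  node10 = min2(-6, 4) = -6
  node13 = min2(-2, -6) = -6
  node15 = min2(4, -6) = -6

After the edit, cleaning proceeds:
  node2: a read changed (input7 6->-9) — executes, giving -9.
  node3: a read changed (node2 2->-9) — executes, giving 9.
  node7: a read changed (input7 6->-9) — executes, giving -11.
  node8: a read changed (node3 -2->9; node7 4->-11) — executes, giving 20.
  node10: a read changed (node8 -6->20; node7 4->-11) — executes, giving -11.
  node13: a read changed (node10 -6->-11) — executes, giving -11.
  node15: a read changed (node7 4->-11; node13 -6->-11) — executes, giving -11.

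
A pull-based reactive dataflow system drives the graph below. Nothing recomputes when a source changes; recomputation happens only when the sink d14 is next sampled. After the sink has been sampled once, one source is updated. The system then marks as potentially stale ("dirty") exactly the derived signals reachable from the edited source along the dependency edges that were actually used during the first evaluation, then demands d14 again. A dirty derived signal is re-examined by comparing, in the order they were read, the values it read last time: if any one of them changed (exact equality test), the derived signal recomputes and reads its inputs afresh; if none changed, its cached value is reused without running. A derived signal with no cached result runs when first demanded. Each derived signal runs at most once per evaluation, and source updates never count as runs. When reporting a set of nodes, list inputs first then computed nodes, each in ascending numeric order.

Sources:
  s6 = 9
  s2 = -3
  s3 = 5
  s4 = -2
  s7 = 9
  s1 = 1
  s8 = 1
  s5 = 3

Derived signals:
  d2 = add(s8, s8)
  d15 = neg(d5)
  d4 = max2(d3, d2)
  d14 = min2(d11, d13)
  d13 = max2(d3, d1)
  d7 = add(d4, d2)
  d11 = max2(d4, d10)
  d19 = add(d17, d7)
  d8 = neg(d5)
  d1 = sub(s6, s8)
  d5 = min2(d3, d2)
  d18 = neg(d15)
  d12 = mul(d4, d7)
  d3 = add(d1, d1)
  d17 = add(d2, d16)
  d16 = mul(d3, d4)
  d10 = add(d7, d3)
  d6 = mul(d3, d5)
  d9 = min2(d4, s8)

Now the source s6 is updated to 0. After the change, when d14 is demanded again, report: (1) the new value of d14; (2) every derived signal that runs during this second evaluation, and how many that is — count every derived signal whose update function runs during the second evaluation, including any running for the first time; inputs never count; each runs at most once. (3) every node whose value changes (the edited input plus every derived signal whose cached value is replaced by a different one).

New value of d14: -1.
Derived signals that run: d1, d3, d4, d7, d10, d11, d13, d14 — 8 in total.
Values that change: s6, d1, d3, d4, d7, d10, d11, d13, d14.

First evaluation (everything demanded from the output):
  d1 = sub(9, 1) = 8
  d2 = add(1, 1) = 2
  d3 = add(8, 8) = 16
  d4 = max2(16, 2) = 16
  d7 = add(16, 2) = 18
  d10 = add(18, 16) = 34
  d11 = max2(16, 34) = 34
  d13 = max2(16, 8) = 16
  d14 = min2(34, 16) = 16

Propagation after the edit:
  d1: runs — s6 9->0; result -1.
  d3: runs — d1 8->-1; d1 8->-1; result -2.
  d4: runs — d3 16->-2; result 2.
  d7: runs — d4 16->2; result 4.
  d10: runs — d7 18->4; d3 16->-2; result 2.
  d11: runs — d4 16->2; d10 34->2; result 2.
  d13: runs — d3 16->-2; d1 8->-1; result -1.
  d14: runs — d11 34->2; d13 16->-1; result -1.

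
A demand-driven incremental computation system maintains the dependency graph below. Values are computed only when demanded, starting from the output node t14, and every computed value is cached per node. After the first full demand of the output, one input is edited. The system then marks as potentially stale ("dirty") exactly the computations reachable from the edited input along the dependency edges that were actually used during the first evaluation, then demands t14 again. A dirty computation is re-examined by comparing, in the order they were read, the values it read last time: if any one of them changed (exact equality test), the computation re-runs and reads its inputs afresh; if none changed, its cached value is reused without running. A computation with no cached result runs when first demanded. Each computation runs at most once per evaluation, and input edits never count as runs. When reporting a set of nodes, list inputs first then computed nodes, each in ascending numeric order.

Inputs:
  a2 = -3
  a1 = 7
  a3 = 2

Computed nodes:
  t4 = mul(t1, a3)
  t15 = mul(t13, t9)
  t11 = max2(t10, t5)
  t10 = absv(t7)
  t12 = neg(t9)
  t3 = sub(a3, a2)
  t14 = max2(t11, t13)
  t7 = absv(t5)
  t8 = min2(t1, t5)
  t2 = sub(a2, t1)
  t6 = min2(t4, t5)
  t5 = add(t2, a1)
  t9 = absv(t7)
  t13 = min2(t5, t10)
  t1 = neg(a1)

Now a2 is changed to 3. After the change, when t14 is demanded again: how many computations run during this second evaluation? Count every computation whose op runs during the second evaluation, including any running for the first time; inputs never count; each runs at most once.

Computations that run: t2, t5, t7, t10, t11, t13, t14 — 7 in total.

First evaluation (everything demanded from the output):
  t1 = neg(7) = -7
  t2 = sub(-3, -7) = 4
  t5 = add(4, 7) = 11
  t7 = absv(11) = 11
  t10 = absv(11) = 11
  t11 = max2(11, 11) = 11
  t13 = min2(11, 11) = 11
  t14 = max2(11, 11) = 11

Propagation after the edit:
  t2: runs — a2 -3->3; result 10.
  t5: runs — t2 4->10; result 17.
  t7: runs — t5 11->17; result 17.
  t10: runs — t7 11->17; result 17.
  t11: runs — t10 11->17; t5 11->17; result 17.
  t13: runs — t5 11->17; t10 11->17; result 17.
  t14: runs — t11 11->17; t13 11->17; result 17.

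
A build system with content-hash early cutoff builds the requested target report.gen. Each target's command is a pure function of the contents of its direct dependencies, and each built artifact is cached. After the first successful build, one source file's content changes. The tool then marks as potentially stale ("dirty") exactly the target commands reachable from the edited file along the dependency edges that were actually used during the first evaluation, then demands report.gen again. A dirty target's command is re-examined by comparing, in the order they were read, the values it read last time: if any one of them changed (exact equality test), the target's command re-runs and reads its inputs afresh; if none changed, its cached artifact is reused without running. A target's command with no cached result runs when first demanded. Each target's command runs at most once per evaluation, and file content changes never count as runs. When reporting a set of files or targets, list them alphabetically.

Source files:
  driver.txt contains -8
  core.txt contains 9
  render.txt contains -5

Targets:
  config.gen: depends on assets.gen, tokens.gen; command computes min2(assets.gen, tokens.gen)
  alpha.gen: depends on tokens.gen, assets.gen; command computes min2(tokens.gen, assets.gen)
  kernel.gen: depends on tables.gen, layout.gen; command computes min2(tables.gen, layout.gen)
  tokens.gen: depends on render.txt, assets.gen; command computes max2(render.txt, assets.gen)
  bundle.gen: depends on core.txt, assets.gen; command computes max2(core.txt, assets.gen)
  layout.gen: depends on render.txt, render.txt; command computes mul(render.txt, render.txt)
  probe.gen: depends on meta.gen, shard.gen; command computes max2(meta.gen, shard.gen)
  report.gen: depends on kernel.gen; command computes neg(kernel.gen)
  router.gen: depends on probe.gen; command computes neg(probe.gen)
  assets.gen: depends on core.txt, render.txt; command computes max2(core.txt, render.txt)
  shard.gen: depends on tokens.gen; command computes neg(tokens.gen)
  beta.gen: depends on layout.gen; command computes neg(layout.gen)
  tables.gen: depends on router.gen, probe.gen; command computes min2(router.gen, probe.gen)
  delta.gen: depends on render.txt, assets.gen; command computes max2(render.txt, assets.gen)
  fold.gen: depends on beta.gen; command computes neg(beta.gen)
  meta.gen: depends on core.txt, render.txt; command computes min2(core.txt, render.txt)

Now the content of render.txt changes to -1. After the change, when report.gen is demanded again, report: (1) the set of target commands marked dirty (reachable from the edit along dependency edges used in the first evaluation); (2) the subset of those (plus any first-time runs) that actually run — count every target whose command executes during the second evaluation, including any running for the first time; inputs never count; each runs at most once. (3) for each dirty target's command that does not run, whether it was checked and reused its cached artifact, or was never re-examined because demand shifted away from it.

First evaluation (everything demanded from the output):
  assets.gen = max2(9, -5) = 9
  layout.gen = mul(-5, -5) = 25
  meta.gen = min2(9, -5) = -5
  tokens.gen = max2(-5, 9) = 9
  shard.gen = neg(9) = -9
  probe.gen = max2(-5, -9) = -5
  router.gen = neg(-5) = 5
  tables.gen = min2(5, -5) = -5
  kernel.gen = min2(-5, 25) = -5
  report.gen = neg(-5) = 5

Propagation after the edit:
  assets.gen: runs — render.txt -5->-1; result 9 (same value as before).
  layout.gen: runs — render.txt -5->-1; render.txt -5->-1; result 1.
  meta.gen: runs — render.txt -5->-1; result -1.
  tokens.gen: runs — render.txt -5->-1; result 9 (same value as before).
  shard.gen: checked — values it read are unchanged (tokens.gen unchanged); reused cached -9 without running.
  probe.gen: runs — meta.gen -5->-1; result -1.
  router.gen: runs — probe.gen -5->-1; result 1.
  tables.gen: runs — router.gen 5->1; probe.gen -5->-1; result -1.
  kernel.gen: runs — tables.gen -5->-1; layout.gen 25->1; result -1.
  report.gen: runs — kernel.gen -5->-1; result 1.

Key observation: the cutoff stops propagation at shard.gen — its inputs' values are unchanged, so it reuses its cache.

Marked dirty: assets.gen, kernel.gen, layout.gen, meta.gen, probe.gen, report.gen, router.gen, shard.gen, tables.gen, tokens.gen.
Target commands that run: assets.gen, kernel.gen, layout.gen, meta.gen, probe.gen, report.gen, router.gen, tables.gen, tokens.gen — 9 in total.
Checked but reused from cache: shard.gen.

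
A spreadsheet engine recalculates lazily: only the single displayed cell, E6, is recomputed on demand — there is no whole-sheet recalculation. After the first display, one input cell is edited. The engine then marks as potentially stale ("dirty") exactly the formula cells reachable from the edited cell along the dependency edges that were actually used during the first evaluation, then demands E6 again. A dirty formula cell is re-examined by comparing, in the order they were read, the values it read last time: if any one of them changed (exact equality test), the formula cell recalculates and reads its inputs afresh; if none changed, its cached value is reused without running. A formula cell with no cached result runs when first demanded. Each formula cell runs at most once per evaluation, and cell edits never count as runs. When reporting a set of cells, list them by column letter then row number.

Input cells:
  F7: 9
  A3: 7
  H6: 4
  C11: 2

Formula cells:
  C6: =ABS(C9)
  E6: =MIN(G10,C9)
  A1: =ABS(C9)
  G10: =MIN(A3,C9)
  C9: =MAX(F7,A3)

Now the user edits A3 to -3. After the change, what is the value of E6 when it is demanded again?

New value of E6: -3.

First evaluation (everything demanded from the output):
  C9 = MAX(9, 7) = 9
  G10 = MIN(7, 9) = 7
  E6 = MIN(7, 9) = 7

Propagation after the edit:
  C9: runs — A3 7->-3; result 9 (same value as before).
  G10: runs — A3 7->-3; result -3.
  E6: runs — G10 7->-3; result -3.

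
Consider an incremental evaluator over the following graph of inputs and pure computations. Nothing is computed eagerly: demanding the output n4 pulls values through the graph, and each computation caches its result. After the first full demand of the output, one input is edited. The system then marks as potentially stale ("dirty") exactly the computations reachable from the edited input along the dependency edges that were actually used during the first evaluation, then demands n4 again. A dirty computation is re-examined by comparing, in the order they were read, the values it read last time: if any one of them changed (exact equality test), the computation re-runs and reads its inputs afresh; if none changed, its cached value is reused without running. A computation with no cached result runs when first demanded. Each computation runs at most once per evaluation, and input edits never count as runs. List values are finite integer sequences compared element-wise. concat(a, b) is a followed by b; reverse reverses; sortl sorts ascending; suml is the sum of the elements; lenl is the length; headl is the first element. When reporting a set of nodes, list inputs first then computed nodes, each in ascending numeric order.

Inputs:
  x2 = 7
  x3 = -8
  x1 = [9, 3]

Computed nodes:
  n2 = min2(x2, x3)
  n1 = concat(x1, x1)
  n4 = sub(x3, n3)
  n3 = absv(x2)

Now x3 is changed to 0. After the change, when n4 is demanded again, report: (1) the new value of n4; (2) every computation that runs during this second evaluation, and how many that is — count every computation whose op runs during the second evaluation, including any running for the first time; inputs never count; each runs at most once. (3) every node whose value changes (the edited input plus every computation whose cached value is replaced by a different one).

Initial pass — values computed on the first demand:
  n3 = absv(7) = 7
  n4 = sub(-8, 7) = -15

Second demand — change propagation:
  n4: re-runs because x3 -8->0; new result -7.

n4 now evaluates to -7.
Run set: n4 (1 run).
Changed values: x3, n4.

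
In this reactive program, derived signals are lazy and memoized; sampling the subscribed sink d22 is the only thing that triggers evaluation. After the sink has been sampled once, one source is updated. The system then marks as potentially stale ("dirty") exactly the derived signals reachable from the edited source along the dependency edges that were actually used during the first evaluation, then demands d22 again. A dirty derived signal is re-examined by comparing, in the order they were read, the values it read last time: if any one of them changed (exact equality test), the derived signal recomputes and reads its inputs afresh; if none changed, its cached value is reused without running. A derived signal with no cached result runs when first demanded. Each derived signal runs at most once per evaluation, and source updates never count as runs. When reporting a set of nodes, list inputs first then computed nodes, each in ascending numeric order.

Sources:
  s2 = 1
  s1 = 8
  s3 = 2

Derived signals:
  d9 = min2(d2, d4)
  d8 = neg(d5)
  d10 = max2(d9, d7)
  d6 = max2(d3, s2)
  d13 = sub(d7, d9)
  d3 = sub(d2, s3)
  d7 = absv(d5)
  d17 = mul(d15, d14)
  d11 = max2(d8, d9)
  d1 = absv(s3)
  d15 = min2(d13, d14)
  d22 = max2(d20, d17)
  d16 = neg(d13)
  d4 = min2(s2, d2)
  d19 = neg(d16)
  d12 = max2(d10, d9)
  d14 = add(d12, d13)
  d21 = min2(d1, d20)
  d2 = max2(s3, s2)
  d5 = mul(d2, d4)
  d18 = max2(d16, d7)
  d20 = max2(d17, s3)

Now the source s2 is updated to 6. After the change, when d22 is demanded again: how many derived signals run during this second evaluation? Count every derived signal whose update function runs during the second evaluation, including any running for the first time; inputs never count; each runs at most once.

13 derived signals run: d2, d4, d5, d7, d9, d10, d12, d13, d14, d15, d17, d20, d22.

First demand of the output computes:
  d2 = max2(2, 1) = 2
  d4 = min2(1, 2) = 1
  d5 = mul(2, 1) = 2
  d7 = absv(2) = 2
  d9 = min2(2, 1) = 1
  d10 = max2(1, 2) = 2
  d12 = max2(2, 1) = 2
  d13 = sub(2, 1) = 1
  d14 = add(2, 1) = 3
  d15 = min2(1, 3) = 1
  d17 = mul(1, 3) = 3
  d20 = max2(3, 2) = 3
  d22 = max2(3, 3) = 3

After the edit, cleaning proceeds:
  d2: a read changed (s2 1->6) — executes, giving 6.
  d4: a read changed (s2 1->6; d2 2->6) — executes, giving 6.
  d5: a read changed (d2 2->6; d4 1->6) — executes, giving 36.
  d7: a read changed (d5 2->36) — executes, giving 36.
  d9: a read changed (d2 2->6; d4 1->6) — executes, giving 6.
  d10: a read changed (d9 1->6; d7 2->36) — executes, giving 36.
  d12: a read changed (d10 2->36; d9 1->6) — executes, giving 36.
  d13: a read changed (d7 2->36; d9 1->6) — executes, giving 30.
  d14: a read changed (d12 2->36; d13 1->30) — executes, giving 66.
  d15: a read changed (d13 1->30; d14 3->66) — executes, giving 30.
  d17: a read changed (d15 1->30; d14 3->66) — executes, giving 1980.
  d20: a read changed (d17 3->1980) — executes, giving 1980.
  d22: a read changed (d20 3->1980; d17 3->1980) — executes, giving 1980.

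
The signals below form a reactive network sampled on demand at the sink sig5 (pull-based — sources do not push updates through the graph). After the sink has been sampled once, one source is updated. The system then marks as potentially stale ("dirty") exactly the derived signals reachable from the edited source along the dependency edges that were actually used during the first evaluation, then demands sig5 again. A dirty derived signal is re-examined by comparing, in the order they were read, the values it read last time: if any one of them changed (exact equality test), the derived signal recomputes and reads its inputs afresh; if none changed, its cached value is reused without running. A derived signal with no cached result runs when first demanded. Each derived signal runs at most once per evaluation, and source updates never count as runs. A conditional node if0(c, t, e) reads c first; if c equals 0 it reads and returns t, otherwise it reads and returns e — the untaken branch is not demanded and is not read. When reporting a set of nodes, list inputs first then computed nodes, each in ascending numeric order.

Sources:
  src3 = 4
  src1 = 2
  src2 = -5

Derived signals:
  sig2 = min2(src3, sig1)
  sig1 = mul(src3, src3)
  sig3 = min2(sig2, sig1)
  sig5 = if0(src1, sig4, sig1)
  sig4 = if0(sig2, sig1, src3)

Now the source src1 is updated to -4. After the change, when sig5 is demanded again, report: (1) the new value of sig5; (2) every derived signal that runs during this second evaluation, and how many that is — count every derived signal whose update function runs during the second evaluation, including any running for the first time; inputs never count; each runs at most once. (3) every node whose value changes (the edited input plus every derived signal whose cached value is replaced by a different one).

Initial pass — values computed on the first demand:
  sig1 = mul(4, 4) = 16
  sig5 = if0(src1=2 -> else branch sig1) = 16

Second demand — change propagation:
  sig5: re-runs because src1 2->-4; new result 16 (unchanged).

sig5 now evaluates to 16.
Run set: sig5 (1 run).
Changed values: src1.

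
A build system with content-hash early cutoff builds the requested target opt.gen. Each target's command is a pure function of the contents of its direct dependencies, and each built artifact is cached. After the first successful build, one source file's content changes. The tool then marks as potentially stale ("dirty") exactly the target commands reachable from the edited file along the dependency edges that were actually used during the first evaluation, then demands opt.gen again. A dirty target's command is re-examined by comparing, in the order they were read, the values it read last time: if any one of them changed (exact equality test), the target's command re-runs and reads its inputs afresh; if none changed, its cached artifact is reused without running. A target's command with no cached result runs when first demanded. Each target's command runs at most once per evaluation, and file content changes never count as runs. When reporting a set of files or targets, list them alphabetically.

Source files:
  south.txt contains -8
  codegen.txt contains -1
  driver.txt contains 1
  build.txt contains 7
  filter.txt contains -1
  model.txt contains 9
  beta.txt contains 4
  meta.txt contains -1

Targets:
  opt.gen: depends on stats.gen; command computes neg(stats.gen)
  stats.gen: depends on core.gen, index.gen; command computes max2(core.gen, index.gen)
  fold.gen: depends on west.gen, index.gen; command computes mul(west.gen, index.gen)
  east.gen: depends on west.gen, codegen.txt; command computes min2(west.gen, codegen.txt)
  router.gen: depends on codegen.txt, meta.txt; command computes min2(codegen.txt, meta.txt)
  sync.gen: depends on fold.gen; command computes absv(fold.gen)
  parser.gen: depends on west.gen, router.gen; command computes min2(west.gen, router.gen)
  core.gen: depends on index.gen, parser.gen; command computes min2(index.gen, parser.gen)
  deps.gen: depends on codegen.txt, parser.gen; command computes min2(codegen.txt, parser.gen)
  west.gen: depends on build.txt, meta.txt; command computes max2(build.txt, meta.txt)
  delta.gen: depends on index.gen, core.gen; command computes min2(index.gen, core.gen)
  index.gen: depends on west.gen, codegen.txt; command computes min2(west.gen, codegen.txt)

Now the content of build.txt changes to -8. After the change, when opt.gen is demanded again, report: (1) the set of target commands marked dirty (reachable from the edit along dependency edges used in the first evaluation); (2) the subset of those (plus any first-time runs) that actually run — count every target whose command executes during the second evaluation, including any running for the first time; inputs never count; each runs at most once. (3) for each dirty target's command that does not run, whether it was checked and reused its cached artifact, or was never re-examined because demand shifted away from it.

Marked dirty: core.gen, index.gen, opt.gen, parser.gen, stats.gen, west.gen.
Target commands that run: index.gen, parser.gen, west.gen — 3 in total.
Checked but reused from cache: core.gen, opt.gen, stats.gen.
Key observation: the cutoff stops propagation at core.gen — its inputs' values are unchanged, so it reuses its cache.

First evaluation (everything demanded from the output):
  router.gen = min2(-1, -1) = -1
  west.gen = max2(7, -1) = 7
  index.gen = min2(7, -1) = -1
  parser.gen = min2(7, -1) = -1
  core.gen = min2(-1, -1) = -1
  stats.gen = max2(-1, -1) = -1
  opt.gen = neg(-1) = 1

Propagation after the edit:
  west.gen: runs — build.txt 7->-8; result -1.
  index.gen: runs — west.gen 7->-1; result -1 (same value as before).
  parser.gen: runs — west.gen 7->-1; result -1 (same value as before).
  core.gen: checked — values it read are unchanged (index.gen unchanged, parser.gen unchanged); reused cached -1 without running.
  stats.gen: checked — values it read are unchanged (core.gen unchanged, index.gen unchanged); reused cached -1 without running.
  opt.gen: checked — values it read are unchanged (stats.gen unchanged); reused cached 1 without running.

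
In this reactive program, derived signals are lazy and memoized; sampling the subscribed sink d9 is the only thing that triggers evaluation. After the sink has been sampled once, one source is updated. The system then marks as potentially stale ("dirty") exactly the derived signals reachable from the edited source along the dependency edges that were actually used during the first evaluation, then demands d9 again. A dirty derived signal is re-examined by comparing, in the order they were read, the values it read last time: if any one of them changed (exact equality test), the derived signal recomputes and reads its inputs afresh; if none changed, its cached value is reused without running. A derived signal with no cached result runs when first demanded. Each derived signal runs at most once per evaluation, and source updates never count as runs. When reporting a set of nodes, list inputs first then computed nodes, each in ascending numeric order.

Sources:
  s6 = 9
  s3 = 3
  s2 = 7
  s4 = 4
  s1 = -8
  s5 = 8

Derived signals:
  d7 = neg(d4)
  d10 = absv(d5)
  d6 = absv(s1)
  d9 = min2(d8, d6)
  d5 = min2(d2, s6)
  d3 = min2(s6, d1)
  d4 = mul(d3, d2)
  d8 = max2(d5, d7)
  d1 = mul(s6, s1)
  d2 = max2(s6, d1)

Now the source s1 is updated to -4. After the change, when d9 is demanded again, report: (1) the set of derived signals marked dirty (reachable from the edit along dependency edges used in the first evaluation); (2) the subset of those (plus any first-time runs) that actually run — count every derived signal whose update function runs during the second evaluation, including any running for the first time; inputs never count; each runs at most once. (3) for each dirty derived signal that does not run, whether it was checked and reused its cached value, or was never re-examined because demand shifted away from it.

First demand of the output computes:
  d1 = mul(9, -8) = -72
  d2 = max2(9, -72) = 9
  d3 = min2(9, -72) = -72
  d4 = mul(-72, 9) = -648
  d5 = min2(9, 9) = 9
  d6 = absv(-8) = 8
  d7 = neg(-648) = 648
  d8 = max2(9, 648) = 648
  d9 = min2(648, 8) = 8

After the edit, cleaning proceeds:
  d1: a read changed (s1 -8->-4) — executes, giving -36.
  d2: a read changed (d1 -72->-36) — executes, giving 9 — identical to its old value.
  d3: a read changed (d1 -72->-36) — executes, giving -36.
  d4: a read changed (d3 -72->-36) — executes, giving -324.
  d5: dirty, but its reads are unchanged (d2 unchanged, s6 unchanged); cached 9 stands.
  d6: a read changed (s1 -8->-4) — executes, giving 4.
  d7: a read changed (d4 -648->-324) — executes, giving 324.
  d8: a read changed (d7 648->324) — executes, giving 324.
  d9: a read changed (d8 648->324; d6 8->4) — executes, giving 4.

Note where the cutoff bites: d5 is checked, finds nothing changed, and keeps its cache.

The edit dirties: d1, d2, d3, d4, d5, d6, d7, d8, d9.
8 derived signals run: d1, d2, d3, d4, d6, d7, d8, d9.
Cache hits after checking: d5.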